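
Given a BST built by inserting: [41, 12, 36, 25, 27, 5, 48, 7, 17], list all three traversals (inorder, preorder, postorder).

Tree insertion order: [41, 12, 36, 25, 27, 5, 48, 7, 17]
Tree (level-order array): [41, 12, 48, 5, 36, None, None, None, 7, 25, None, None, None, 17, 27]
Inorder (L, root, R): [5, 7, 12, 17, 25, 27, 36, 41, 48]
Preorder (root, L, R): [41, 12, 5, 7, 36, 25, 17, 27, 48]
Postorder (L, R, root): [7, 5, 17, 27, 25, 36, 12, 48, 41]


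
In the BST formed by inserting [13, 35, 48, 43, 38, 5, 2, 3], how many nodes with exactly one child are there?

Tree built from: [13, 35, 48, 43, 38, 5, 2, 3]
Tree (level-order array): [13, 5, 35, 2, None, None, 48, None, 3, 43, None, None, None, 38]
Rule: These are nodes with exactly 1 non-null child.
Per-node child counts:
  node 13: 2 child(ren)
  node 5: 1 child(ren)
  node 2: 1 child(ren)
  node 3: 0 child(ren)
  node 35: 1 child(ren)
  node 48: 1 child(ren)
  node 43: 1 child(ren)
  node 38: 0 child(ren)
Matching nodes: [5, 2, 35, 48, 43]
Count of nodes with exactly one child: 5


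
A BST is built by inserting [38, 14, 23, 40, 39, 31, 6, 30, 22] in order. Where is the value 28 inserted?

Starting tree (level order): [38, 14, 40, 6, 23, 39, None, None, None, 22, 31, None, None, None, None, 30]
Insertion path: 38 -> 14 -> 23 -> 31 -> 30
Result: insert 28 as left child of 30
Final tree (level order): [38, 14, 40, 6, 23, 39, None, None, None, 22, 31, None, None, None, None, 30, None, 28]


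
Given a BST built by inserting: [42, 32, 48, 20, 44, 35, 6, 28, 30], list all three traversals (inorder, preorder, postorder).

Tree insertion order: [42, 32, 48, 20, 44, 35, 6, 28, 30]
Tree (level-order array): [42, 32, 48, 20, 35, 44, None, 6, 28, None, None, None, None, None, None, None, 30]
Inorder (L, root, R): [6, 20, 28, 30, 32, 35, 42, 44, 48]
Preorder (root, L, R): [42, 32, 20, 6, 28, 30, 35, 48, 44]
Postorder (L, R, root): [6, 30, 28, 20, 35, 32, 44, 48, 42]


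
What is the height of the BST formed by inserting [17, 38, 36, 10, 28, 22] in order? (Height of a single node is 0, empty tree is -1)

Insertion order: [17, 38, 36, 10, 28, 22]
Tree (level-order array): [17, 10, 38, None, None, 36, None, 28, None, 22]
Compute height bottom-up (empty subtree = -1):
  height(10) = 1 + max(-1, -1) = 0
  height(22) = 1 + max(-1, -1) = 0
  height(28) = 1 + max(0, -1) = 1
  height(36) = 1 + max(1, -1) = 2
  height(38) = 1 + max(2, -1) = 3
  height(17) = 1 + max(0, 3) = 4
Height = 4


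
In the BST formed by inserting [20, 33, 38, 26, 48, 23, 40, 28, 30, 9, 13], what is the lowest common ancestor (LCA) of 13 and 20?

Tree insertion order: [20, 33, 38, 26, 48, 23, 40, 28, 30, 9, 13]
Tree (level-order array): [20, 9, 33, None, 13, 26, 38, None, None, 23, 28, None, 48, None, None, None, 30, 40]
In a BST, the LCA of p=13, q=20 is the first node v on the
root-to-leaf path with p <= v <= q (go left if both < v, right if both > v).
Walk from root:
  at 20: 13 <= 20 <= 20, this is the LCA
LCA = 20


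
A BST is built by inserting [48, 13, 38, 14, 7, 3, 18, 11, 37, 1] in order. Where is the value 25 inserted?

Starting tree (level order): [48, 13, None, 7, 38, 3, 11, 14, None, 1, None, None, None, None, 18, None, None, None, 37]
Insertion path: 48 -> 13 -> 38 -> 14 -> 18 -> 37
Result: insert 25 as left child of 37
Final tree (level order): [48, 13, None, 7, 38, 3, 11, 14, None, 1, None, None, None, None, 18, None, None, None, 37, 25]


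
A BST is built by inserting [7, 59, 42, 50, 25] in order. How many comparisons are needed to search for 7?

Search path for 7: 7
Found: True
Comparisons: 1


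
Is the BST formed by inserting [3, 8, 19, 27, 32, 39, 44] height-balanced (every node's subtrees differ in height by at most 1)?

Tree (level-order array): [3, None, 8, None, 19, None, 27, None, 32, None, 39, None, 44]
Definition: a tree is height-balanced if, at every node, |h(left) - h(right)| <= 1 (empty subtree has height -1).
Bottom-up per-node check:
  node 44: h_left=-1, h_right=-1, diff=0 [OK], height=0
  node 39: h_left=-1, h_right=0, diff=1 [OK], height=1
  node 32: h_left=-1, h_right=1, diff=2 [FAIL (|-1-1|=2 > 1)], height=2
  node 27: h_left=-1, h_right=2, diff=3 [FAIL (|-1-2|=3 > 1)], height=3
  node 19: h_left=-1, h_right=3, diff=4 [FAIL (|-1-3|=4 > 1)], height=4
  node 8: h_left=-1, h_right=4, diff=5 [FAIL (|-1-4|=5 > 1)], height=5
  node 3: h_left=-1, h_right=5, diff=6 [FAIL (|-1-5|=6 > 1)], height=6
Node 32 violates the condition: |-1 - 1| = 2 > 1.
Result: Not balanced


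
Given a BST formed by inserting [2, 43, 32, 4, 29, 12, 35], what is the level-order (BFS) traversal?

Tree insertion order: [2, 43, 32, 4, 29, 12, 35]
Tree (level-order array): [2, None, 43, 32, None, 4, 35, None, 29, None, None, 12]
BFS from the root, enqueuing left then right child of each popped node:
  queue [2] -> pop 2, enqueue [43], visited so far: [2]
  queue [43] -> pop 43, enqueue [32], visited so far: [2, 43]
  queue [32] -> pop 32, enqueue [4, 35], visited so far: [2, 43, 32]
  queue [4, 35] -> pop 4, enqueue [29], visited so far: [2, 43, 32, 4]
  queue [35, 29] -> pop 35, enqueue [none], visited so far: [2, 43, 32, 4, 35]
  queue [29] -> pop 29, enqueue [12], visited so far: [2, 43, 32, 4, 35, 29]
  queue [12] -> pop 12, enqueue [none], visited so far: [2, 43, 32, 4, 35, 29, 12]
Result: [2, 43, 32, 4, 35, 29, 12]


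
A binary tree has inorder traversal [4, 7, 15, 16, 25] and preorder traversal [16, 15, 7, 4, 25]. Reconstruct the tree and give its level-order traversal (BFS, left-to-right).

Inorder:  [4, 7, 15, 16, 25]
Preorder: [16, 15, 7, 4, 25]
Algorithm: preorder visits root first, so consume preorder in order;
for each root, split the current inorder slice at that value into
left-subtree inorder and right-subtree inorder, then recurse.
Recursive splits:
  root=16; inorder splits into left=[4, 7, 15], right=[25]
  root=15; inorder splits into left=[4, 7], right=[]
  root=7; inorder splits into left=[4], right=[]
  root=4; inorder splits into left=[], right=[]
  root=25; inorder splits into left=[], right=[]
Reconstructed level-order: [16, 15, 25, 7, 4]


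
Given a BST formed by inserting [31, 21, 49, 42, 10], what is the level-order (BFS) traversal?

Tree insertion order: [31, 21, 49, 42, 10]
Tree (level-order array): [31, 21, 49, 10, None, 42]
BFS from the root, enqueuing left then right child of each popped node:
  queue [31] -> pop 31, enqueue [21, 49], visited so far: [31]
  queue [21, 49] -> pop 21, enqueue [10], visited so far: [31, 21]
  queue [49, 10] -> pop 49, enqueue [42], visited so far: [31, 21, 49]
  queue [10, 42] -> pop 10, enqueue [none], visited so far: [31, 21, 49, 10]
  queue [42] -> pop 42, enqueue [none], visited so far: [31, 21, 49, 10, 42]
Result: [31, 21, 49, 10, 42]


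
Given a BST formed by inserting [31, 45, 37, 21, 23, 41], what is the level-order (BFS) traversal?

Tree insertion order: [31, 45, 37, 21, 23, 41]
Tree (level-order array): [31, 21, 45, None, 23, 37, None, None, None, None, 41]
BFS from the root, enqueuing left then right child of each popped node:
  queue [31] -> pop 31, enqueue [21, 45], visited so far: [31]
  queue [21, 45] -> pop 21, enqueue [23], visited so far: [31, 21]
  queue [45, 23] -> pop 45, enqueue [37], visited so far: [31, 21, 45]
  queue [23, 37] -> pop 23, enqueue [none], visited so far: [31, 21, 45, 23]
  queue [37] -> pop 37, enqueue [41], visited so far: [31, 21, 45, 23, 37]
  queue [41] -> pop 41, enqueue [none], visited so far: [31, 21, 45, 23, 37, 41]
Result: [31, 21, 45, 23, 37, 41]


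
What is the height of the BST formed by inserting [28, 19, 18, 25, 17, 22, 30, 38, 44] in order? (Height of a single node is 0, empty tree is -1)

Insertion order: [28, 19, 18, 25, 17, 22, 30, 38, 44]
Tree (level-order array): [28, 19, 30, 18, 25, None, 38, 17, None, 22, None, None, 44]
Compute height bottom-up (empty subtree = -1):
  height(17) = 1 + max(-1, -1) = 0
  height(18) = 1 + max(0, -1) = 1
  height(22) = 1 + max(-1, -1) = 0
  height(25) = 1 + max(0, -1) = 1
  height(19) = 1 + max(1, 1) = 2
  height(44) = 1 + max(-1, -1) = 0
  height(38) = 1 + max(-1, 0) = 1
  height(30) = 1 + max(-1, 1) = 2
  height(28) = 1 + max(2, 2) = 3
Height = 3


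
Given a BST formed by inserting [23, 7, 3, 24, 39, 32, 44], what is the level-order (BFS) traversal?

Tree insertion order: [23, 7, 3, 24, 39, 32, 44]
Tree (level-order array): [23, 7, 24, 3, None, None, 39, None, None, 32, 44]
BFS from the root, enqueuing left then right child of each popped node:
  queue [23] -> pop 23, enqueue [7, 24], visited so far: [23]
  queue [7, 24] -> pop 7, enqueue [3], visited so far: [23, 7]
  queue [24, 3] -> pop 24, enqueue [39], visited so far: [23, 7, 24]
  queue [3, 39] -> pop 3, enqueue [none], visited so far: [23, 7, 24, 3]
  queue [39] -> pop 39, enqueue [32, 44], visited so far: [23, 7, 24, 3, 39]
  queue [32, 44] -> pop 32, enqueue [none], visited so far: [23, 7, 24, 3, 39, 32]
  queue [44] -> pop 44, enqueue [none], visited so far: [23, 7, 24, 3, 39, 32, 44]
Result: [23, 7, 24, 3, 39, 32, 44]


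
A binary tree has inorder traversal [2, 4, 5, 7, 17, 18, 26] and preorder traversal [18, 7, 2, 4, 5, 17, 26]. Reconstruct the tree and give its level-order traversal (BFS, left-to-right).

Inorder:  [2, 4, 5, 7, 17, 18, 26]
Preorder: [18, 7, 2, 4, 5, 17, 26]
Algorithm: preorder visits root first, so consume preorder in order;
for each root, split the current inorder slice at that value into
left-subtree inorder and right-subtree inorder, then recurse.
Recursive splits:
  root=18; inorder splits into left=[2, 4, 5, 7, 17], right=[26]
  root=7; inorder splits into left=[2, 4, 5], right=[17]
  root=2; inorder splits into left=[], right=[4, 5]
  root=4; inorder splits into left=[], right=[5]
  root=5; inorder splits into left=[], right=[]
  root=17; inorder splits into left=[], right=[]
  root=26; inorder splits into left=[], right=[]
Reconstructed level-order: [18, 7, 26, 2, 17, 4, 5]


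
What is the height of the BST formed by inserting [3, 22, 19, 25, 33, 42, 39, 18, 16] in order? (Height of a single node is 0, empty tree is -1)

Insertion order: [3, 22, 19, 25, 33, 42, 39, 18, 16]
Tree (level-order array): [3, None, 22, 19, 25, 18, None, None, 33, 16, None, None, 42, None, None, 39]
Compute height bottom-up (empty subtree = -1):
  height(16) = 1 + max(-1, -1) = 0
  height(18) = 1 + max(0, -1) = 1
  height(19) = 1 + max(1, -1) = 2
  height(39) = 1 + max(-1, -1) = 0
  height(42) = 1 + max(0, -1) = 1
  height(33) = 1 + max(-1, 1) = 2
  height(25) = 1 + max(-1, 2) = 3
  height(22) = 1 + max(2, 3) = 4
  height(3) = 1 + max(-1, 4) = 5
Height = 5


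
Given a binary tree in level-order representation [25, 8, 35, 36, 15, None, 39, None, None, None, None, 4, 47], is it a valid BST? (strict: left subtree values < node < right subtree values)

Level-order array: [25, 8, 35, 36, 15, None, 39, None, None, None, None, 4, 47]
Validate using subtree bounds (lo, hi): at each node, require lo < value < hi,
then recurse left with hi=value and right with lo=value.
Preorder trace (stopping at first violation):
  at node 25 with bounds (-inf, +inf): OK
  at node 8 with bounds (-inf, 25): OK
  at node 36 with bounds (-inf, 8): VIOLATION
Node 36 violates its bound: not (-inf < 36 < 8).
Result: Not a valid BST


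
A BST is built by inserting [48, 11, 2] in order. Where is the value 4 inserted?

Starting tree (level order): [48, 11, None, 2]
Insertion path: 48 -> 11 -> 2
Result: insert 4 as right child of 2
Final tree (level order): [48, 11, None, 2, None, None, 4]


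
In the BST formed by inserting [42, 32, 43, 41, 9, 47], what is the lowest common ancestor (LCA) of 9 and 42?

Tree insertion order: [42, 32, 43, 41, 9, 47]
Tree (level-order array): [42, 32, 43, 9, 41, None, 47]
In a BST, the LCA of p=9, q=42 is the first node v on the
root-to-leaf path with p <= v <= q (go left if both < v, right if both > v).
Walk from root:
  at 42: 9 <= 42 <= 42, this is the LCA
LCA = 42


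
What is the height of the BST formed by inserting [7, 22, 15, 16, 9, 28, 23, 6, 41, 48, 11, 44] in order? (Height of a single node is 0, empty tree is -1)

Insertion order: [7, 22, 15, 16, 9, 28, 23, 6, 41, 48, 11, 44]
Tree (level-order array): [7, 6, 22, None, None, 15, 28, 9, 16, 23, 41, None, 11, None, None, None, None, None, 48, None, None, 44]
Compute height bottom-up (empty subtree = -1):
  height(6) = 1 + max(-1, -1) = 0
  height(11) = 1 + max(-1, -1) = 0
  height(9) = 1 + max(-1, 0) = 1
  height(16) = 1 + max(-1, -1) = 0
  height(15) = 1 + max(1, 0) = 2
  height(23) = 1 + max(-1, -1) = 0
  height(44) = 1 + max(-1, -1) = 0
  height(48) = 1 + max(0, -1) = 1
  height(41) = 1 + max(-1, 1) = 2
  height(28) = 1 + max(0, 2) = 3
  height(22) = 1 + max(2, 3) = 4
  height(7) = 1 + max(0, 4) = 5
Height = 5


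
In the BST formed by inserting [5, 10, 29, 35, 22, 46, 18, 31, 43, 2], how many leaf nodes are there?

Tree built from: [5, 10, 29, 35, 22, 46, 18, 31, 43, 2]
Tree (level-order array): [5, 2, 10, None, None, None, 29, 22, 35, 18, None, 31, 46, None, None, None, None, 43]
Rule: A leaf has 0 children.
Per-node child counts:
  node 5: 2 child(ren)
  node 2: 0 child(ren)
  node 10: 1 child(ren)
  node 29: 2 child(ren)
  node 22: 1 child(ren)
  node 18: 0 child(ren)
  node 35: 2 child(ren)
  node 31: 0 child(ren)
  node 46: 1 child(ren)
  node 43: 0 child(ren)
Matching nodes: [2, 18, 31, 43]
Count of leaf nodes: 4


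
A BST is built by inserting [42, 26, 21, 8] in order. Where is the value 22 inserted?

Starting tree (level order): [42, 26, None, 21, None, 8]
Insertion path: 42 -> 26 -> 21
Result: insert 22 as right child of 21
Final tree (level order): [42, 26, None, 21, None, 8, 22]


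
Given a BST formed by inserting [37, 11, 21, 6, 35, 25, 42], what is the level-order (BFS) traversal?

Tree insertion order: [37, 11, 21, 6, 35, 25, 42]
Tree (level-order array): [37, 11, 42, 6, 21, None, None, None, None, None, 35, 25]
BFS from the root, enqueuing left then right child of each popped node:
  queue [37] -> pop 37, enqueue [11, 42], visited so far: [37]
  queue [11, 42] -> pop 11, enqueue [6, 21], visited so far: [37, 11]
  queue [42, 6, 21] -> pop 42, enqueue [none], visited so far: [37, 11, 42]
  queue [6, 21] -> pop 6, enqueue [none], visited so far: [37, 11, 42, 6]
  queue [21] -> pop 21, enqueue [35], visited so far: [37, 11, 42, 6, 21]
  queue [35] -> pop 35, enqueue [25], visited so far: [37, 11, 42, 6, 21, 35]
  queue [25] -> pop 25, enqueue [none], visited so far: [37, 11, 42, 6, 21, 35, 25]
Result: [37, 11, 42, 6, 21, 35, 25]


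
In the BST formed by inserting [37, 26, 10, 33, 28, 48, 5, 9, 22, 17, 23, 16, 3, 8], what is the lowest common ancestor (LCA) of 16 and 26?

Tree insertion order: [37, 26, 10, 33, 28, 48, 5, 9, 22, 17, 23, 16, 3, 8]
Tree (level-order array): [37, 26, 48, 10, 33, None, None, 5, 22, 28, None, 3, 9, 17, 23, None, None, None, None, 8, None, 16]
In a BST, the LCA of p=16, q=26 is the first node v on the
root-to-leaf path with p <= v <= q (go left if both < v, right if both > v).
Walk from root:
  at 37: both 16 and 26 < 37, go left
  at 26: 16 <= 26 <= 26, this is the LCA
LCA = 26


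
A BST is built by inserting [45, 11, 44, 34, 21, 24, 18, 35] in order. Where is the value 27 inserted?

Starting tree (level order): [45, 11, None, None, 44, 34, None, 21, 35, 18, 24]
Insertion path: 45 -> 11 -> 44 -> 34 -> 21 -> 24
Result: insert 27 as right child of 24
Final tree (level order): [45, 11, None, None, 44, 34, None, 21, 35, 18, 24, None, None, None, None, None, 27]


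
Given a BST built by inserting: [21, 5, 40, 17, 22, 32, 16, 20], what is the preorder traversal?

Tree insertion order: [21, 5, 40, 17, 22, 32, 16, 20]
Tree (level-order array): [21, 5, 40, None, 17, 22, None, 16, 20, None, 32]
Preorder traversal: [21, 5, 17, 16, 20, 40, 22, 32]


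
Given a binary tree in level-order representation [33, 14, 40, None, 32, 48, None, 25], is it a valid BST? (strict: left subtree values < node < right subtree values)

Level-order array: [33, 14, 40, None, 32, 48, None, 25]
Validate using subtree bounds (lo, hi): at each node, require lo < value < hi,
then recurse left with hi=value and right with lo=value.
Preorder trace (stopping at first violation):
  at node 33 with bounds (-inf, +inf): OK
  at node 14 with bounds (-inf, 33): OK
  at node 32 with bounds (14, 33): OK
  at node 25 with bounds (14, 32): OK
  at node 40 with bounds (33, +inf): OK
  at node 48 with bounds (33, 40): VIOLATION
Node 48 violates its bound: not (33 < 48 < 40).
Result: Not a valid BST


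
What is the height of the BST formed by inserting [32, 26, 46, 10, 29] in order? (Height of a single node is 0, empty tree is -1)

Insertion order: [32, 26, 46, 10, 29]
Tree (level-order array): [32, 26, 46, 10, 29]
Compute height bottom-up (empty subtree = -1):
  height(10) = 1 + max(-1, -1) = 0
  height(29) = 1 + max(-1, -1) = 0
  height(26) = 1 + max(0, 0) = 1
  height(46) = 1 + max(-1, -1) = 0
  height(32) = 1 + max(1, 0) = 2
Height = 2


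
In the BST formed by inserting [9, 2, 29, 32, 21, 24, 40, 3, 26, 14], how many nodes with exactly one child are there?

Tree built from: [9, 2, 29, 32, 21, 24, 40, 3, 26, 14]
Tree (level-order array): [9, 2, 29, None, 3, 21, 32, None, None, 14, 24, None, 40, None, None, None, 26]
Rule: These are nodes with exactly 1 non-null child.
Per-node child counts:
  node 9: 2 child(ren)
  node 2: 1 child(ren)
  node 3: 0 child(ren)
  node 29: 2 child(ren)
  node 21: 2 child(ren)
  node 14: 0 child(ren)
  node 24: 1 child(ren)
  node 26: 0 child(ren)
  node 32: 1 child(ren)
  node 40: 0 child(ren)
Matching nodes: [2, 24, 32]
Count of nodes with exactly one child: 3


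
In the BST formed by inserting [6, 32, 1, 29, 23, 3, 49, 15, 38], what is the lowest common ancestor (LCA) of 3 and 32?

Tree insertion order: [6, 32, 1, 29, 23, 3, 49, 15, 38]
Tree (level-order array): [6, 1, 32, None, 3, 29, 49, None, None, 23, None, 38, None, 15]
In a BST, the LCA of p=3, q=32 is the first node v on the
root-to-leaf path with p <= v <= q (go left if both < v, right if both > v).
Walk from root:
  at 6: 3 <= 6 <= 32, this is the LCA
LCA = 6


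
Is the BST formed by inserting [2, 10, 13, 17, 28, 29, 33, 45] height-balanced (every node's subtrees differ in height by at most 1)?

Tree (level-order array): [2, None, 10, None, 13, None, 17, None, 28, None, 29, None, 33, None, 45]
Definition: a tree is height-balanced if, at every node, |h(left) - h(right)| <= 1 (empty subtree has height -1).
Bottom-up per-node check:
  node 45: h_left=-1, h_right=-1, diff=0 [OK], height=0
  node 33: h_left=-1, h_right=0, diff=1 [OK], height=1
  node 29: h_left=-1, h_right=1, diff=2 [FAIL (|-1-1|=2 > 1)], height=2
  node 28: h_left=-1, h_right=2, diff=3 [FAIL (|-1-2|=3 > 1)], height=3
  node 17: h_left=-1, h_right=3, diff=4 [FAIL (|-1-3|=4 > 1)], height=4
  node 13: h_left=-1, h_right=4, diff=5 [FAIL (|-1-4|=5 > 1)], height=5
  node 10: h_left=-1, h_right=5, diff=6 [FAIL (|-1-5|=6 > 1)], height=6
  node 2: h_left=-1, h_right=6, diff=7 [FAIL (|-1-6|=7 > 1)], height=7
Node 29 violates the condition: |-1 - 1| = 2 > 1.
Result: Not balanced


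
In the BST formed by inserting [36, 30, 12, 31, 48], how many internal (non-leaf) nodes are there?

Tree built from: [36, 30, 12, 31, 48]
Tree (level-order array): [36, 30, 48, 12, 31]
Rule: An internal node has at least one child.
Per-node child counts:
  node 36: 2 child(ren)
  node 30: 2 child(ren)
  node 12: 0 child(ren)
  node 31: 0 child(ren)
  node 48: 0 child(ren)
Matching nodes: [36, 30]
Count of internal (non-leaf) nodes: 2


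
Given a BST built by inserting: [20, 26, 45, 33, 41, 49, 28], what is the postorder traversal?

Tree insertion order: [20, 26, 45, 33, 41, 49, 28]
Tree (level-order array): [20, None, 26, None, 45, 33, 49, 28, 41]
Postorder traversal: [28, 41, 33, 49, 45, 26, 20]


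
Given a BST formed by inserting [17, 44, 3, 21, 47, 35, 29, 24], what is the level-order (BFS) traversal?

Tree insertion order: [17, 44, 3, 21, 47, 35, 29, 24]
Tree (level-order array): [17, 3, 44, None, None, 21, 47, None, 35, None, None, 29, None, 24]
BFS from the root, enqueuing left then right child of each popped node:
  queue [17] -> pop 17, enqueue [3, 44], visited so far: [17]
  queue [3, 44] -> pop 3, enqueue [none], visited so far: [17, 3]
  queue [44] -> pop 44, enqueue [21, 47], visited so far: [17, 3, 44]
  queue [21, 47] -> pop 21, enqueue [35], visited so far: [17, 3, 44, 21]
  queue [47, 35] -> pop 47, enqueue [none], visited so far: [17, 3, 44, 21, 47]
  queue [35] -> pop 35, enqueue [29], visited so far: [17, 3, 44, 21, 47, 35]
  queue [29] -> pop 29, enqueue [24], visited so far: [17, 3, 44, 21, 47, 35, 29]
  queue [24] -> pop 24, enqueue [none], visited so far: [17, 3, 44, 21, 47, 35, 29, 24]
Result: [17, 3, 44, 21, 47, 35, 29, 24]


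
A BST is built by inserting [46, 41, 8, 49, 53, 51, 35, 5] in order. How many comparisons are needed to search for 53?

Search path for 53: 46 -> 49 -> 53
Found: True
Comparisons: 3


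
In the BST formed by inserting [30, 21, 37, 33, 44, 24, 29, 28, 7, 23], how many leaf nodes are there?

Tree built from: [30, 21, 37, 33, 44, 24, 29, 28, 7, 23]
Tree (level-order array): [30, 21, 37, 7, 24, 33, 44, None, None, 23, 29, None, None, None, None, None, None, 28]
Rule: A leaf has 0 children.
Per-node child counts:
  node 30: 2 child(ren)
  node 21: 2 child(ren)
  node 7: 0 child(ren)
  node 24: 2 child(ren)
  node 23: 0 child(ren)
  node 29: 1 child(ren)
  node 28: 0 child(ren)
  node 37: 2 child(ren)
  node 33: 0 child(ren)
  node 44: 0 child(ren)
Matching nodes: [7, 23, 28, 33, 44]
Count of leaf nodes: 5


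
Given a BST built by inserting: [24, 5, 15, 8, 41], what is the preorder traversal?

Tree insertion order: [24, 5, 15, 8, 41]
Tree (level-order array): [24, 5, 41, None, 15, None, None, 8]
Preorder traversal: [24, 5, 15, 8, 41]


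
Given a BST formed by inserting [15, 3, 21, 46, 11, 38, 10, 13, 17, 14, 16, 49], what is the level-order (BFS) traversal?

Tree insertion order: [15, 3, 21, 46, 11, 38, 10, 13, 17, 14, 16, 49]
Tree (level-order array): [15, 3, 21, None, 11, 17, 46, 10, 13, 16, None, 38, 49, None, None, None, 14]
BFS from the root, enqueuing left then right child of each popped node:
  queue [15] -> pop 15, enqueue [3, 21], visited so far: [15]
  queue [3, 21] -> pop 3, enqueue [11], visited so far: [15, 3]
  queue [21, 11] -> pop 21, enqueue [17, 46], visited so far: [15, 3, 21]
  queue [11, 17, 46] -> pop 11, enqueue [10, 13], visited so far: [15, 3, 21, 11]
  queue [17, 46, 10, 13] -> pop 17, enqueue [16], visited so far: [15, 3, 21, 11, 17]
  queue [46, 10, 13, 16] -> pop 46, enqueue [38, 49], visited so far: [15, 3, 21, 11, 17, 46]
  queue [10, 13, 16, 38, 49] -> pop 10, enqueue [none], visited so far: [15, 3, 21, 11, 17, 46, 10]
  queue [13, 16, 38, 49] -> pop 13, enqueue [14], visited so far: [15, 3, 21, 11, 17, 46, 10, 13]
  queue [16, 38, 49, 14] -> pop 16, enqueue [none], visited so far: [15, 3, 21, 11, 17, 46, 10, 13, 16]
  queue [38, 49, 14] -> pop 38, enqueue [none], visited so far: [15, 3, 21, 11, 17, 46, 10, 13, 16, 38]
  queue [49, 14] -> pop 49, enqueue [none], visited so far: [15, 3, 21, 11, 17, 46, 10, 13, 16, 38, 49]
  queue [14] -> pop 14, enqueue [none], visited so far: [15, 3, 21, 11, 17, 46, 10, 13, 16, 38, 49, 14]
Result: [15, 3, 21, 11, 17, 46, 10, 13, 16, 38, 49, 14]


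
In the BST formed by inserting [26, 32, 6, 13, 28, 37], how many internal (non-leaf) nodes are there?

Tree built from: [26, 32, 6, 13, 28, 37]
Tree (level-order array): [26, 6, 32, None, 13, 28, 37]
Rule: An internal node has at least one child.
Per-node child counts:
  node 26: 2 child(ren)
  node 6: 1 child(ren)
  node 13: 0 child(ren)
  node 32: 2 child(ren)
  node 28: 0 child(ren)
  node 37: 0 child(ren)
Matching nodes: [26, 6, 32]
Count of internal (non-leaf) nodes: 3


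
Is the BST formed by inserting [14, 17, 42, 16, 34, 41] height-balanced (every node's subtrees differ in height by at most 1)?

Tree (level-order array): [14, None, 17, 16, 42, None, None, 34, None, None, 41]
Definition: a tree is height-balanced if, at every node, |h(left) - h(right)| <= 1 (empty subtree has height -1).
Bottom-up per-node check:
  node 16: h_left=-1, h_right=-1, diff=0 [OK], height=0
  node 41: h_left=-1, h_right=-1, diff=0 [OK], height=0
  node 34: h_left=-1, h_right=0, diff=1 [OK], height=1
  node 42: h_left=1, h_right=-1, diff=2 [FAIL (|1--1|=2 > 1)], height=2
  node 17: h_left=0, h_right=2, diff=2 [FAIL (|0-2|=2 > 1)], height=3
  node 14: h_left=-1, h_right=3, diff=4 [FAIL (|-1-3|=4 > 1)], height=4
Node 42 violates the condition: |1 - -1| = 2 > 1.
Result: Not balanced


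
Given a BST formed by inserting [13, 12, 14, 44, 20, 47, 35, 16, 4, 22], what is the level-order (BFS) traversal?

Tree insertion order: [13, 12, 14, 44, 20, 47, 35, 16, 4, 22]
Tree (level-order array): [13, 12, 14, 4, None, None, 44, None, None, 20, 47, 16, 35, None, None, None, None, 22]
BFS from the root, enqueuing left then right child of each popped node:
  queue [13] -> pop 13, enqueue [12, 14], visited so far: [13]
  queue [12, 14] -> pop 12, enqueue [4], visited so far: [13, 12]
  queue [14, 4] -> pop 14, enqueue [44], visited so far: [13, 12, 14]
  queue [4, 44] -> pop 4, enqueue [none], visited so far: [13, 12, 14, 4]
  queue [44] -> pop 44, enqueue [20, 47], visited so far: [13, 12, 14, 4, 44]
  queue [20, 47] -> pop 20, enqueue [16, 35], visited so far: [13, 12, 14, 4, 44, 20]
  queue [47, 16, 35] -> pop 47, enqueue [none], visited so far: [13, 12, 14, 4, 44, 20, 47]
  queue [16, 35] -> pop 16, enqueue [none], visited so far: [13, 12, 14, 4, 44, 20, 47, 16]
  queue [35] -> pop 35, enqueue [22], visited so far: [13, 12, 14, 4, 44, 20, 47, 16, 35]
  queue [22] -> pop 22, enqueue [none], visited so far: [13, 12, 14, 4, 44, 20, 47, 16, 35, 22]
Result: [13, 12, 14, 4, 44, 20, 47, 16, 35, 22]


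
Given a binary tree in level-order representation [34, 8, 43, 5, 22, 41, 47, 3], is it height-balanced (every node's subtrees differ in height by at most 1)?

Tree (level-order array): [34, 8, 43, 5, 22, 41, 47, 3]
Definition: a tree is height-balanced if, at every node, |h(left) - h(right)| <= 1 (empty subtree has height -1).
Bottom-up per-node check:
  node 3: h_left=-1, h_right=-1, diff=0 [OK], height=0
  node 5: h_left=0, h_right=-1, diff=1 [OK], height=1
  node 22: h_left=-1, h_right=-1, diff=0 [OK], height=0
  node 8: h_left=1, h_right=0, diff=1 [OK], height=2
  node 41: h_left=-1, h_right=-1, diff=0 [OK], height=0
  node 47: h_left=-1, h_right=-1, diff=0 [OK], height=0
  node 43: h_left=0, h_right=0, diff=0 [OK], height=1
  node 34: h_left=2, h_right=1, diff=1 [OK], height=3
All nodes satisfy the balance condition.
Result: Balanced


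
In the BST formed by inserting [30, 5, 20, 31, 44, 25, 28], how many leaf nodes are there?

Tree built from: [30, 5, 20, 31, 44, 25, 28]
Tree (level-order array): [30, 5, 31, None, 20, None, 44, None, 25, None, None, None, 28]
Rule: A leaf has 0 children.
Per-node child counts:
  node 30: 2 child(ren)
  node 5: 1 child(ren)
  node 20: 1 child(ren)
  node 25: 1 child(ren)
  node 28: 0 child(ren)
  node 31: 1 child(ren)
  node 44: 0 child(ren)
Matching nodes: [28, 44]
Count of leaf nodes: 2


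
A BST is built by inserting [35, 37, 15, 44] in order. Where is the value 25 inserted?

Starting tree (level order): [35, 15, 37, None, None, None, 44]
Insertion path: 35 -> 15
Result: insert 25 as right child of 15
Final tree (level order): [35, 15, 37, None, 25, None, 44]


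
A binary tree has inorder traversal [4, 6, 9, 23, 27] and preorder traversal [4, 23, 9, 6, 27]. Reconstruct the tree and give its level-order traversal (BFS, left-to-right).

Inorder:  [4, 6, 9, 23, 27]
Preorder: [4, 23, 9, 6, 27]
Algorithm: preorder visits root first, so consume preorder in order;
for each root, split the current inorder slice at that value into
left-subtree inorder and right-subtree inorder, then recurse.
Recursive splits:
  root=4; inorder splits into left=[], right=[6, 9, 23, 27]
  root=23; inorder splits into left=[6, 9], right=[27]
  root=9; inorder splits into left=[6], right=[]
  root=6; inorder splits into left=[], right=[]
  root=27; inorder splits into left=[], right=[]
Reconstructed level-order: [4, 23, 9, 27, 6]


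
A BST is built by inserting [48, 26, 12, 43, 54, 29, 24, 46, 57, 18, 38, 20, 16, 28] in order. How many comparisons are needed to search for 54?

Search path for 54: 48 -> 54
Found: True
Comparisons: 2


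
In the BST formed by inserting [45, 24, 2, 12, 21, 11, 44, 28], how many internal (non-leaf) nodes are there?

Tree built from: [45, 24, 2, 12, 21, 11, 44, 28]
Tree (level-order array): [45, 24, None, 2, 44, None, 12, 28, None, 11, 21]
Rule: An internal node has at least one child.
Per-node child counts:
  node 45: 1 child(ren)
  node 24: 2 child(ren)
  node 2: 1 child(ren)
  node 12: 2 child(ren)
  node 11: 0 child(ren)
  node 21: 0 child(ren)
  node 44: 1 child(ren)
  node 28: 0 child(ren)
Matching nodes: [45, 24, 2, 12, 44]
Count of internal (non-leaf) nodes: 5


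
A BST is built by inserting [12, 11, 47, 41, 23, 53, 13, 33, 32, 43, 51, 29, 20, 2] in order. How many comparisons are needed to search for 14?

Search path for 14: 12 -> 47 -> 41 -> 23 -> 13 -> 20
Found: False
Comparisons: 6


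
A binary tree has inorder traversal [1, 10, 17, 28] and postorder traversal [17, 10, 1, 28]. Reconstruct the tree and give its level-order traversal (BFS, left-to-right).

Inorder:   [1, 10, 17, 28]
Postorder: [17, 10, 1, 28]
Algorithm: postorder visits root last, so walk postorder right-to-left;
each value is the root of the current inorder slice — split it at that
value, recurse on the right subtree first, then the left.
Recursive splits:
  root=28; inorder splits into left=[1, 10, 17], right=[]
  root=1; inorder splits into left=[], right=[10, 17]
  root=10; inorder splits into left=[], right=[17]
  root=17; inorder splits into left=[], right=[]
Reconstructed level-order: [28, 1, 10, 17]


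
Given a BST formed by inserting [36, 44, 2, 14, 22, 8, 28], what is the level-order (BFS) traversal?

Tree insertion order: [36, 44, 2, 14, 22, 8, 28]
Tree (level-order array): [36, 2, 44, None, 14, None, None, 8, 22, None, None, None, 28]
BFS from the root, enqueuing left then right child of each popped node:
  queue [36] -> pop 36, enqueue [2, 44], visited so far: [36]
  queue [2, 44] -> pop 2, enqueue [14], visited so far: [36, 2]
  queue [44, 14] -> pop 44, enqueue [none], visited so far: [36, 2, 44]
  queue [14] -> pop 14, enqueue [8, 22], visited so far: [36, 2, 44, 14]
  queue [8, 22] -> pop 8, enqueue [none], visited so far: [36, 2, 44, 14, 8]
  queue [22] -> pop 22, enqueue [28], visited so far: [36, 2, 44, 14, 8, 22]
  queue [28] -> pop 28, enqueue [none], visited so far: [36, 2, 44, 14, 8, 22, 28]
Result: [36, 2, 44, 14, 8, 22, 28]


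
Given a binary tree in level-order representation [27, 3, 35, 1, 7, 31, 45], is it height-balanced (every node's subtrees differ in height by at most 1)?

Tree (level-order array): [27, 3, 35, 1, 7, 31, 45]
Definition: a tree is height-balanced if, at every node, |h(left) - h(right)| <= 1 (empty subtree has height -1).
Bottom-up per-node check:
  node 1: h_left=-1, h_right=-1, diff=0 [OK], height=0
  node 7: h_left=-1, h_right=-1, diff=0 [OK], height=0
  node 3: h_left=0, h_right=0, diff=0 [OK], height=1
  node 31: h_left=-1, h_right=-1, diff=0 [OK], height=0
  node 45: h_left=-1, h_right=-1, diff=0 [OK], height=0
  node 35: h_left=0, h_right=0, diff=0 [OK], height=1
  node 27: h_left=1, h_right=1, diff=0 [OK], height=2
All nodes satisfy the balance condition.
Result: Balanced


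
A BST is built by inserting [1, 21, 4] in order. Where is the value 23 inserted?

Starting tree (level order): [1, None, 21, 4]
Insertion path: 1 -> 21
Result: insert 23 as right child of 21
Final tree (level order): [1, None, 21, 4, 23]


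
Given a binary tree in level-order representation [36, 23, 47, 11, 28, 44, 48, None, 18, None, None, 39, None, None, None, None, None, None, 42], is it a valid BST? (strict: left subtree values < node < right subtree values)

Level-order array: [36, 23, 47, 11, 28, 44, 48, None, 18, None, None, 39, None, None, None, None, None, None, 42]
Validate using subtree bounds (lo, hi): at each node, require lo < value < hi,
then recurse left with hi=value and right with lo=value.
Preorder trace (stopping at first violation):
  at node 36 with bounds (-inf, +inf): OK
  at node 23 with bounds (-inf, 36): OK
  at node 11 with bounds (-inf, 23): OK
  at node 18 with bounds (11, 23): OK
  at node 28 with bounds (23, 36): OK
  at node 47 with bounds (36, +inf): OK
  at node 44 with bounds (36, 47): OK
  at node 39 with bounds (36, 44): OK
  at node 42 with bounds (39, 44): OK
  at node 48 with bounds (47, +inf): OK
No violation found at any node.
Result: Valid BST


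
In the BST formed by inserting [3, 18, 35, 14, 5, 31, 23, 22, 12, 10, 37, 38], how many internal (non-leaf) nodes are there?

Tree built from: [3, 18, 35, 14, 5, 31, 23, 22, 12, 10, 37, 38]
Tree (level-order array): [3, None, 18, 14, 35, 5, None, 31, 37, None, 12, 23, None, None, 38, 10, None, 22]
Rule: An internal node has at least one child.
Per-node child counts:
  node 3: 1 child(ren)
  node 18: 2 child(ren)
  node 14: 1 child(ren)
  node 5: 1 child(ren)
  node 12: 1 child(ren)
  node 10: 0 child(ren)
  node 35: 2 child(ren)
  node 31: 1 child(ren)
  node 23: 1 child(ren)
  node 22: 0 child(ren)
  node 37: 1 child(ren)
  node 38: 0 child(ren)
Matching nodes: [3, 18, 14, 5, 12, 35, 31, 23, 37]
Count of internal (non-leaf) nodes: 9


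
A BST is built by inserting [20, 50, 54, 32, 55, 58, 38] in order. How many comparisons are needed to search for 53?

Search path for 53: 20 -> 50 -> 54
Found: False
Comparisons: 3


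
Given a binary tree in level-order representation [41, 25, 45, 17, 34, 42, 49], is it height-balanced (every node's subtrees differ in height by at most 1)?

Tree (level-order array): [41, 25, 45, 17, 34, 42, 49]
Definition: a tree is height-balanced if, at every node, |h(left) - h(right)| <= 1 (empty subtree has height -1).
Bottom-up per-node check:
  node 17: h_left=-1, h_right=-1, diff=0 [OK], height=0
  node 34: h_left=-1, h_right=-1, diff=0 [OK], height=0
  node 25: h_left=0, h_right=0, diff=0 [OK], height=1
  node 42: h_left=-1, h_right=-1, diff=0 [OK], height=0
  node 49: h_left=-1, h_right=-1, diff=0 [OK], height=0
  node 45: h_left=0, h_right=0, diff=0 [OK], height=1
  node 41: h_left=1, h_right=1, diff=0 [OK], height=2
All nodes satisfy the balance condition.
Result: Balanced


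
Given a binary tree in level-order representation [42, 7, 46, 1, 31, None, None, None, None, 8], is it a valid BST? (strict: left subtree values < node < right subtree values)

Level-order array: [42, 7, 46, 1, 31, None, None, None, None, 8]
Validate using subtree bounds (lo, hi): at each node, require lo < value < hi,
then recurse left with hi=value and right with lo=value.
Preorder trace (stopping at first violation):
  at node 42 with bounds (-inf, +inf): OK
  at node 7 with bounds (-inf, 42): OK
  at node 1 with bounds (-inf, 7): OK
  at node 31 with bounds (7, 42): OK
  at node 8 with bounds (7, 31): OK
  at node 46 with bounds (42, +inf): OK
No violation found at any node.
Result: Valid BST


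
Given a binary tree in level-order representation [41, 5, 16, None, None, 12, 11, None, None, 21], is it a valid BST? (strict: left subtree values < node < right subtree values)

Level-order array: [41, 5, 16, None, None, 12, 11, None, None, 21]
Validate using subtree bounds (lo, hi): at each node, require lo < value < hi,
then recurse left with hi=value and right with lo=value.
Preorder trace (stopping at first violation):
  at node 41 with bounds (-inf, +inf): OK
  at node 5 with bounds (-inf, 41): OK
  at node 16 with bounds (41, +inf): VIOLATION
Node 16 violates its bound: not (41 < 16 < +inf).
Result: Not a valid BST


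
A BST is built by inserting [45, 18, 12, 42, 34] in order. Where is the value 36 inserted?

Starting tree (level order): [45, 18, None, 12, 42, None, None, 34]
Insertion path: 45 -> 18 -> 42 -> 34
Result: insert 36 as right child of 34
Final tree (level order): [45, 18, None, 12, 42, None, None, 34, None, None, 36]


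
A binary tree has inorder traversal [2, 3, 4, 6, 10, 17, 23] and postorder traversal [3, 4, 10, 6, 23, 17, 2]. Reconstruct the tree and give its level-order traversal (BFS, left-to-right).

Inorder:   [2, 3, 4, 6, 10, 17, 23]
Postorder: [3, 4, 10, 6, 23, 17, 2]
Algorithm: postorder visits root last, so walk postorder right-to-left;
each value is the root of the current inorder slice — split it at that
value, recurse on the right subtree first, then the left.
Recursive splits:
  root=2; inorder splits into left=[], right=[3, 4, 6, 10, 17, 23]
  root=17; inorder splits into left=[3, 4, 6, 10], right=[23]
  root=23; inorder splits into left=[], right=[]
  root=6; inorder splits into left=[3, 4], right=[10]
  root=10; inorder splits into left=[], right=[]
  root=4; inorder splits into left=[3], right=[]
  root=3; inorder splits into left=[], right=[]
Reconstructed level-order: [2, 17, 6, 23, 4, 10, 3]


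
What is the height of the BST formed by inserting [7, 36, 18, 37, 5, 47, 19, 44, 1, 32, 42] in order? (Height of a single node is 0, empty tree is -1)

Insertion order: [7, 36, 18, 37, 5, 47, 19, 44, 1, 32, 42]
Tree (level-order array): [7, 5, 36, 1, None, 18, 37, None, None, None, 19, None, 47, None, 32, 44, None, None, None, 42]
Compute height bottom-up (empty subtree = -1):
  height(1) = 1 + max(-1, -1) = 0
  height(5) = 1 + max(0, -1) = 1
  height(32) = 1 + max(-1, -1) = 0
  height(19) = 1 + max(-1, 0) = 1
  height(18) = 1 + max(-1, 1) = 2
  height(42) = 1 + max(-1, -1) = 0
  height(44) = 1 + max(0, -1) = 1
  height(47) = 1 + max(1, -1) = 2
  height(37) = 1 + max(-1, 2) = 3
  height(36) = 1 + max(2, 3) = 4
  height(7) = 1 + max(1, 4) = 5
Height = 5


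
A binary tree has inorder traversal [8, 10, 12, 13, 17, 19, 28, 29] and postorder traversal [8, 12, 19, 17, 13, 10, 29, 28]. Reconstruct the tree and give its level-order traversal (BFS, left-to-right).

Inorder:   [8, 10, 12, 13, 17, 19, 28, 29]
Postorder: [8, 12, 19, 17, 13, 10, 29, 28]
Algorithm: postorder visits root last, so walk postorder right-to-left;
each value is the root of the current inorder slice — split it at that
value, recurse on the right subtree first, then the left.
Recursive splits:
  root=28; inorder splits into left=[8, 10, 12, 13, 17, 19], right=[29]
  root=29; inorder splits into left=[], right=[]
  root=10; inorder splits into left=[8], right=[12, 13, 17, 19]
  root=13; inorder splits into left=[12], right=[17, 19]
  root=17; inorder splits into left=[], right=[19]
  root=19; inorder splits into left=[], right=[]
  root=12; inorder splits into left=[], right=[]
  root=8; inorder splits into left=[], right=[]
Reconstructed level-order: [28, 10, 29, 8, 13, 12, 17, 19]


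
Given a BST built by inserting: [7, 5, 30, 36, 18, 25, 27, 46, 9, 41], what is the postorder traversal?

Tree insertion order: [7, 5, 30, 36, 18, 25, 27, 46, 9, 41]
Tree (level-order array): [7, 5, 30, None, None, 18, 36, 9, 25, None, 46, None, None, None, 27, 41]
Postorder traversal: [5, 9, 27, 25, 18, 41, 46, 36, 30, 7]


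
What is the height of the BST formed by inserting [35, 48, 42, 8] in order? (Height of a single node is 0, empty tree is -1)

Insertion order: [35, 48, 42, 8]
Tree (level-order array): [35, 8, 48, None, None, 42]
Compute height bottom-up (empty subtree = -1):
  height(8) = 1 + max(-1, -1) = 0
  height(42) = 1 + max(-1, -1) = 0
  height(48) = 1 + max(0, -1) = 1
  height(35) = 1 + max(0, 1) = 2
Height = 2


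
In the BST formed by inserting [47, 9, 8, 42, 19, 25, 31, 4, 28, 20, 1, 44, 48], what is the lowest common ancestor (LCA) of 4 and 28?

Tree insertion order: [47, 9, 8, 42, 19, 25, 31, 4, 28, 20, 1, 44, 48]
Tree (level-order array): [47, 9, 48, 8, 42, None, None, 4, None, 19, 44, 1, None, None, 25, None, None, None, None, 20, 31, None, None, 28]
In a BST, the LCA of p=4, q=28 is the first node v on the
root-to-leaf path with p <= v <= q (go left if both < v, right if both > v).
Walk from root:
  at 47: both 4 and 28 < 47, go left
  at 9: 4 <= 9 <= 28, this is the LCA
LCA = 9
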